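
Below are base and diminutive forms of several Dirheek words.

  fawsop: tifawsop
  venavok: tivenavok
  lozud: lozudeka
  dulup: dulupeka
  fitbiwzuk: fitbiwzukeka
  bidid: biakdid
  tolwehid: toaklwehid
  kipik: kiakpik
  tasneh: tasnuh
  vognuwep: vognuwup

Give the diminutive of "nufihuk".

nufihukeka

fawsop and dulup both end in -p yet inflect differently (tifawsop, dulupeka), so the final letter is not what conditions the rule; the last vowel is.
"nufihuk" has last vowel 'u'. The stems whose last vowel is 'u' (lozud → lozudeka, dulup → dulupeka, fitbiwzuk → fitbiwzukeka) add -eka.
The other patterns: stems whose last vowel is 'o' add the prefix ti-; stems whose last vowel is 'i' insert -ak- after the first vowel; stems whose last vowel is 'e' change the last vowel to 'u'.
So nufihuk → nufihukeka.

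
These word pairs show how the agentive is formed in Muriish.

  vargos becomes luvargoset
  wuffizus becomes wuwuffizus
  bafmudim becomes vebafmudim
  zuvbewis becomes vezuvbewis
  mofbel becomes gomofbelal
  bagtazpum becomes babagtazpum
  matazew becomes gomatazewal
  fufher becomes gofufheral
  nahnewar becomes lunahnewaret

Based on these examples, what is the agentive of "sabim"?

vesabim

zuvbewis and wuffizus both end in -s yet inflect differently (vezuvbewis, wuwuffizus), so the final letter is not what conditions the rule; the last vowel is.
"sabim" has last vowel 'i'. The stems whose last vowel is 'i' (zuvbewis → vezuvbewis, bafmudim → vebafmudim) add the prefix ve-.
The other patterns: stems whose last vowel is 'e' add go- … -al around the stem; stems whose last vowel is 'u' repeat the first consonant+vowel as a prefix; stems whose last vowel is 'a' or 'o' add lu- … -et around the stem.
So sabim → vesabim.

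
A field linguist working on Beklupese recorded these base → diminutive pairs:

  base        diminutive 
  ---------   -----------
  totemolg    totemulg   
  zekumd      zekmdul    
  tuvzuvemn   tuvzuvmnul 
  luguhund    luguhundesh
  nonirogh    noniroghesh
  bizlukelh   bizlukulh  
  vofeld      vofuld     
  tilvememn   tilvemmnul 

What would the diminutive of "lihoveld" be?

vofeld and zekumd both end in -d yet inflect differently (vofuld, zekmdul), so the final letter is not what conditions the rule; the second-to-last letter is.
"lihoveld" has second-to-last letter 'l'. The stems whose second-to-last letter is 'l' (bizlukelh → bizlukulh, totemolg → totemulg, vofeld → vofuld) change the last vowel to 'u'.
The other patterns: stems whose second-to-last letter is 'm' delete the last vowel and add -ul; stems whose second-to-last letter is 'g' or 'n' add -esh.
So lihoveld → lihovuld.

lihovuld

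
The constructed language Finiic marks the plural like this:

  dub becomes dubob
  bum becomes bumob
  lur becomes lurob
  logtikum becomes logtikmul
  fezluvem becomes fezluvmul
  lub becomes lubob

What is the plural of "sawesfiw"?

sawesfwul

bum and logtikum both end in -m yet inflect differently (bumob, logtikmul), so the final letter is not what conditions the rule; the number of vowels is.
"sawesfiw" has 3 vowels. The stems with 3 vowels (logtikum → logtikmul, fezluvem → fezluvmul) delete the last vowel and add -ul.
The other pattern: stems with 1 vowel add -ob.
So sawesfiw → sawesfwul.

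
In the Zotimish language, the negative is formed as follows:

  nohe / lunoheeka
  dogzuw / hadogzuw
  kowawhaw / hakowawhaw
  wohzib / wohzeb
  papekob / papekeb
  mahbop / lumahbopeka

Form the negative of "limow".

halimow

papekob and mahbop both have last vowel 'o' yet inflect differently (papekeb, lumahbopeka), so the last vowel is not what conditions the rule; the final letter is.
"limow" ends in -w. The stems ending in -w (kowawhaw → hakowawhaw, dogzuw → hadogzuw) add the prefix ha-.
The other patterns: stems ending in -b change the last vowel to 'e'; stems ending in -e or -p add lu- … -eka around the stem.
So limow → halimow.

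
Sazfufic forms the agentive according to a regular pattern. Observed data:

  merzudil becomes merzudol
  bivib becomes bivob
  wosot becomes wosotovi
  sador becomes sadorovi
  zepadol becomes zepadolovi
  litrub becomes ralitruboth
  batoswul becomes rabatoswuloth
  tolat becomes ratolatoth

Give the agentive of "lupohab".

ralupohaboth

merzudil and zepadol both end in -l yet inflect differently (merzudol, zepadolovi), so the final letter is not what conditions the rule; the last vowel is.
"lupohab" has last vowel 'a'. The one such stem in the data (tolat → ratolatoth) adds ra- … -oth around the stem, so the same rule applies.
The other patterns: stems whose last vowel is 'i' change the last vowel to 'o'; stems whose last vowel is 'o' add -ovi.
So lupohab → ralupohaboth.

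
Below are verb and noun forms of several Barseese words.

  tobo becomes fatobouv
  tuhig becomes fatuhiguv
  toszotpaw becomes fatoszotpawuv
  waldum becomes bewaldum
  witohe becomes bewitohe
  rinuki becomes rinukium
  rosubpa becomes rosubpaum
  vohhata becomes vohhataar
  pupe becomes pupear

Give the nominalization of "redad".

redadum

"redad" begins with r-. The stems beginning with r- (rinuki → rinukium, rosubpa → rosubpaum) add -um.
The other patterns: stems beginning with t- add fa- … -uv around the stem; stems beginning with w- add the prefix be-; stems beginning with p- or v- add -ar.
So redad → redadum.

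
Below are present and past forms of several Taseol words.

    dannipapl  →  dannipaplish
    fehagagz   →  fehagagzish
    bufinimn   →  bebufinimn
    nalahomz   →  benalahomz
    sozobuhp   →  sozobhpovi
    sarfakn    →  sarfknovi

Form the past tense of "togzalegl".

togzaleglish

nalahomz and fehagagz both end in -z yet inflect differently (benalahomz, fehagagzish), so the final letter is not what conditions the rule; the second-to-last letter is.
"togzalegl" has second-to-last letter 'g'. The one such stem in the data (fehagagz → fehagagzish) adds -ish, so the same rule applies.
So togzalegl → togzaleglish.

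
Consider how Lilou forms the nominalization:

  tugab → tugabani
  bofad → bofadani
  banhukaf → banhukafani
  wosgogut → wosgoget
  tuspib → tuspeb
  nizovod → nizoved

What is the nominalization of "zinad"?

tugab and tuspib both end in -b yet inflect differently (tugabani, tuspeb), so the final letter is not what conditions the rule; the last vowel is.
"zinad" has last vowel 'a'. The stems whose last vowel is 'a' (tugab → tugabani, bofad → bofadani, banhukaf → banhukafani) add -ani.
So zinad → zinadani.

zinadani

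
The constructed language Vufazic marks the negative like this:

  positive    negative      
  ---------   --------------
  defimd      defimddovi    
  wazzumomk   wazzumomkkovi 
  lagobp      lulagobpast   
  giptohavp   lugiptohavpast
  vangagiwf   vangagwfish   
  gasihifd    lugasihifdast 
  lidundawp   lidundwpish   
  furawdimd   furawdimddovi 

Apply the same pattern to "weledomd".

weledomddovi

lidundawp and giptohavp both end in -p yet inflect differently (lidundwpish, lugiptohavpast), so the final letter is not what conditions the rule; the second-to-last letter is.
"weledomd" has second-to-last letter 'm'. The stems whose second-to-last letter is 'm' (furawdimd → furawdimddovi, wazzumomk → wazzumomkkovi, defimd → defimddovi) double the final consonant and add -ovi.
The other patterns: stems whose second-to-last letter is 'w' delete the last vowel and add -ish; stems whose second-to-last letter is 'b', 'f' or 'v' add lu- … -ast around the stem.
So weledomd → weledomddovi.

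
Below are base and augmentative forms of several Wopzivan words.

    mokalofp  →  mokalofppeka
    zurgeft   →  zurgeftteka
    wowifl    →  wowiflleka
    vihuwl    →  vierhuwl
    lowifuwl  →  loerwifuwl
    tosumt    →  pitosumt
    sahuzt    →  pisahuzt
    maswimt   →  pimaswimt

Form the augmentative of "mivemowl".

miervemowl

wowifl and vihuwl both end in -l yet inflect differently (wowiflleka, vierhuwl), so the final letter is not what conditions the rule; the second-to-last letter is.
"mivemowl" has second-to-last letter 'w'. The stems whose second-to-last letter is 'w' (vihuwl → vierhuwl, lowifuwl → loerwifuwl) insert -er- after the first vowel.
The other patterns: stems whose second-to-last letter is 'f' double the final consonant and add -eka; stems whose second-to-last letter is 'm' or 'z' add the prefix pi-.
So mivemowl → miervemowl.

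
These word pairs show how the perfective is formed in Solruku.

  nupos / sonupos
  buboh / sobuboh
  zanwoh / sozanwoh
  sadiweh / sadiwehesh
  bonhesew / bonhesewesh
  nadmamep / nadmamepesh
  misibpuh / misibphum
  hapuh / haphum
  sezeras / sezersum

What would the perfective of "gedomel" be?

gedomelesh

"gedomel" has last vowel 'e'. The stems whose last vowel is 'e' (sadiweh → sadiwehesh, bonhesew → bonhesewesh, nadmamep → nadmamepesh) add -esh.
The other patterns: stems whose last vowel is 'o' add the prefix so-; stems whose last vowel is 'a' or 'u' delete the last vowel and add -um.
So gedomel → gedomelesh.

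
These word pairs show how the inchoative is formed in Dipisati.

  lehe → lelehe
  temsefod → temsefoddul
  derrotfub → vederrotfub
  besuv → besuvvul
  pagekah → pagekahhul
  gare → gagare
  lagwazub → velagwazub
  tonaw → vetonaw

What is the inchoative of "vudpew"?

vevudpew

derrotfub and besuv both have last vowel 'u' yet inflect differently (vederrotfub, besuvvul), so the last vowel is not what conditions the rule; the final letter is.
"vudpew" ends in -w. The one such stem in the data (tonaw → vetonaw) adds the prefix ve-, so the same rule applies.
So vudpew → vevudpew.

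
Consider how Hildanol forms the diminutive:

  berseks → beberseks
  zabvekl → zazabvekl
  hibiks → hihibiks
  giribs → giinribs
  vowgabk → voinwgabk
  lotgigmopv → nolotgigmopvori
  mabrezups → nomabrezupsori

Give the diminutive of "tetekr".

tetetekr

berseks and giribs both end in -s yet inflect differently (beberseks, giinribs), so the final letter is not what conditions the rule; the second-to-last letter is.
"tetekr" has second-to-last letter 'k'. The stems whose second-to-last letter is 'k' (berseks → beberseks, zabvekl → zazabvekl, hibiks → hihibiks) repeat the first consonant+vowel as a prefix.
So tetekr → tetetekr.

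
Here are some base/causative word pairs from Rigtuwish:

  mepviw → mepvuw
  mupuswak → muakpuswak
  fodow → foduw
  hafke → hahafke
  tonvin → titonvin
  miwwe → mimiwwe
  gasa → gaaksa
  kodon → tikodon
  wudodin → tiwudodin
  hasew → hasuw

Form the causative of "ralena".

raaklena

kodon and fodow both have last vowel 'o' yet inflect differently (tikodon, foduw), so the last vowel is not what conditions the rule; the final letter is.
"ralena" ends in -a. The one such stem in the data (gasa → gaaksa) inserts -ak- after the first vowel (as does mupuswak), so the same rule applies.
The other patterns: stems ending in -n add the prefix ti-; stems ending in -e repeat the first consonant+vowel as a prefix; stems ending in -w change the last vowel to 'u'.
So ralena → raaklena.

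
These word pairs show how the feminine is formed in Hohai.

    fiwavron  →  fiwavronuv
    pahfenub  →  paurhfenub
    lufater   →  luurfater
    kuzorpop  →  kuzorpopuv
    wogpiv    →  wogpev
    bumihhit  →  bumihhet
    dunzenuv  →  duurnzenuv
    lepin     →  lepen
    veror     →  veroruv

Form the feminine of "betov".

"betov" has last vowel 'o'. The stems whose last vowel is 'o' (veror → veroruv, kuzorpop → kuzorpopuv, fiwavron → fiwavronuv) add -uv.
The other patterns: stems whose last vowel is 'i' change the last vowel to 'e'; stems whose last vowel is 'e' or 'u' insert -ur- after the first vowel.
So betov → betovuv.

betovuv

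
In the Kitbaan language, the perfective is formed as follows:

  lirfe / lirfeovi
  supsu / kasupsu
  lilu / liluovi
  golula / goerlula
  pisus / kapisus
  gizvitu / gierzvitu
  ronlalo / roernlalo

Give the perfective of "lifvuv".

"lifvuv" begins with l-. The stems beginning with l- (lirfe → lirfeovi, lilu → liluovi) add -ovi.
So lifvuv → lifvuvovi.

lifvuvovi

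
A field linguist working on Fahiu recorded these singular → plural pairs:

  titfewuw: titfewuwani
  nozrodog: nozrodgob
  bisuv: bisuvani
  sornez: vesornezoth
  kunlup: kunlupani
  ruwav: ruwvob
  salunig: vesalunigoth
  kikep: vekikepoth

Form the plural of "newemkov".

newemkvob

bisuv and ruwav both end in -v yet inflect differently (bisuvani, ruwvob), so the final letter is not what conditions the rule; the last vowel is.
"newemkov" has last vowel 'o'. The one such stem in the data (nozrodog → nozrodgob) deletes the last vowel and adds -ob (as does ruwav), so the same rule applies.
The other patterns: stems whose last vowel is 'u' add -ani; stems whose last vowel is 'e' or 'i' add ve- … -oth around the stem.
So newemkov → newemkvob.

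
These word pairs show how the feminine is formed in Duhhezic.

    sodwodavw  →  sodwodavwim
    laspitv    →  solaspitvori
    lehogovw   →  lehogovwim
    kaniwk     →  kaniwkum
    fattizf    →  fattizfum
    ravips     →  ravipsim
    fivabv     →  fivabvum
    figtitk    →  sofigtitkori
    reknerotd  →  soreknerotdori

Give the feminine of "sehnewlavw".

"sehnewlavw" has second-to-last letter 'v'. The stems whose second-to-last letter is 'v' (sodwodavw → sodwodavwim, lehogovw → lehogovwim) add -im.
The other patterns: stems whose second-to-last letter is 't' add so- … -ori around the stem; stems whose second-to-last letter is 'b', 'w' or 'z' add -um.
So sehnewlavw → sehnewlavwim.

sehnewlavwim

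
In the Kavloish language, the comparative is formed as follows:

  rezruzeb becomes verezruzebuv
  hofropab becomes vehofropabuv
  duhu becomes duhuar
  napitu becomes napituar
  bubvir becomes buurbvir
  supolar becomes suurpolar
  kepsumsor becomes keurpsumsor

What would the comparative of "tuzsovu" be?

hofropab and supolar both have last vowel 'a' yet inflect differently (vehofropabuv, suurpolar), so the last vowel is not what conditions the rule; the final letter is.
"tuzsovu" ends in -u. The stems ending in -u (duhu → duhuar, napitu → napituar) add -ar.
The other patterns: stems ending in -b add ve- … -uv around the stem; stems ending in -r insert -ur- after the first vowel.
So tuzsovu → tuzsovuar.

tuzsovuar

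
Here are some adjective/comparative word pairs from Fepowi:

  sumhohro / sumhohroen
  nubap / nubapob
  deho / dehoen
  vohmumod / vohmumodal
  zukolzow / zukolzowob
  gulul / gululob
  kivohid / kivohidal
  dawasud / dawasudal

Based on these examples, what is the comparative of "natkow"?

natkowob

deho and vohmumod both have last vowel 'o' yet inflect differently (dehoen, vohmumodal), so the last vowel is not what conditions the rule; the final letter is.
"natkow" ends in -w. The one such stem in the data (zukolzow → zukolzowob) adds -ob, so the same rule applies.
So natkow → natkowob.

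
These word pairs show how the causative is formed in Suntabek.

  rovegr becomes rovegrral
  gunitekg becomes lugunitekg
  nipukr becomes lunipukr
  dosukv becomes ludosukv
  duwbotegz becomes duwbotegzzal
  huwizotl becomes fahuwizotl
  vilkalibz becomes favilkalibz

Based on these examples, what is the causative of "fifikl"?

"fifikl" has second-to-last letter 'k'. The stems whose second-to-last letter is 'k' (gunitekg → lugunitekg, dosukv → ludosukv, nipukr → lunipukr) add the prefix lu-.
The other patterns: stems whose second-to-last letter is 'g' double the final consonant and add -al; stems whose second-to-last letter is 'b' or 't' add the prefix fa-.
So fifikl → lufifikl.

lufifikl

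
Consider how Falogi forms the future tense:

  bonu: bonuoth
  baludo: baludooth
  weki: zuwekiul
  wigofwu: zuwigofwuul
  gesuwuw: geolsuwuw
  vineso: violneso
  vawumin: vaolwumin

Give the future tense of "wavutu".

zuwavutuul

"wavutu" begins with w-. The stems beginning with w- (weki → zuwekiul, wigofwu → zuwigofwuul) add zu- … -ul around the stem.
The other patterns: stems beginning with b- add -oth; stems beginning with g- or v- insert -ol- after the first vowel.
So wavutu → zuwavutuul.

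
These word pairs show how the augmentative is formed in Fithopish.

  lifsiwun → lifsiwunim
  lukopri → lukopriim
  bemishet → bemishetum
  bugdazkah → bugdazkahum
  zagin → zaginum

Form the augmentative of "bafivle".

lifsiwun and zagin both end in -n yet inflect differently (lifsiwunim, zaginum), so the final letter is not what conditions the rule; the first letter is.
"bafivle" begins with b-. The stems beginning with b- (bemishet → bemishetum, bugdazkah → bugdazkahum) add -um.
So bafivle → bafivleum.

bafivleum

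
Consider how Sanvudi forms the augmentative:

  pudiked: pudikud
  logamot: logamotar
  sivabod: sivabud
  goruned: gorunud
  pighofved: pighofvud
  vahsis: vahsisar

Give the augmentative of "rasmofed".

rasmofud

sivabod and logamot both have last vowel 'o' yet inflect differently (sivabud, logamotar), so the last vowel is not what conditions the rule; the final letter is.
"rasmofed" ends in -d. The stems ending in -d (pudiked → pudikud, sivabod → sivabud, goruned → gorunud) change the last vowel to 'u'.
So rasmofed → rasmofud.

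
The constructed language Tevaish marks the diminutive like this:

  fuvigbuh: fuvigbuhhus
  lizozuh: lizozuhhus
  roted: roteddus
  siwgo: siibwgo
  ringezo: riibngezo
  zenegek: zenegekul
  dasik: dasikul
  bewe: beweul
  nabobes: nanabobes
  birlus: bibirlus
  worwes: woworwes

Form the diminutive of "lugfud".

"lugfud" ends in -d. The one such stem in the data (roted → roteddus) doubles the final consonant and adds -us (as do fuvigbuh, lizozuh), so the same rule applies.
So lugfud → lugfuddus.

lugfuddus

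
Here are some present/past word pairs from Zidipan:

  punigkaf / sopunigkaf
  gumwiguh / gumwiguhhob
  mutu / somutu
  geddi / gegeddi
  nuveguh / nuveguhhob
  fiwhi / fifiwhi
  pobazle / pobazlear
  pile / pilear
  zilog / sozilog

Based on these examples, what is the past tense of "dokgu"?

"dokgu" ends in -u. The one such stem in the data (mutu → somutu) adds the prefix so-, so the same rule applies.
So dokgu → sodokgu.

sodokgu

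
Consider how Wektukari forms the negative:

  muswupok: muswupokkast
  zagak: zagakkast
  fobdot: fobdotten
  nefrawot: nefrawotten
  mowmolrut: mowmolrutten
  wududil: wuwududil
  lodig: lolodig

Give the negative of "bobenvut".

muswupok and fobdot both have last vowel 'o' yet inflect differently (muswupokkast, fobdotten), so the last vowel is not what conditions the rule; the final letter is.
"bobenvut" ends in -t. The stems ending in -t (fobdot → fobdotten, nefrawot → nefrawotten, mowmolrut → mowmolrutten) double the final consonant and add -en.
So bobenvut → bobenvutten.

bobenvutten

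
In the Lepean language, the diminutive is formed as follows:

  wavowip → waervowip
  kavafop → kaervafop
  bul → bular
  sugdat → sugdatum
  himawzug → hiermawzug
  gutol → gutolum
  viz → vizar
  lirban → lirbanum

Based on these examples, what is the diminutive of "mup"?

mupar

bul and gutol both end in -l yet inflect differently (bular, gutolum), so the final letter is not what conditions the rule; the number of vowels is.
"mup" has 1 vowel. The stems with 1 vowel (bul → bular, viz → vizar) add -ar.
So mup → mupar.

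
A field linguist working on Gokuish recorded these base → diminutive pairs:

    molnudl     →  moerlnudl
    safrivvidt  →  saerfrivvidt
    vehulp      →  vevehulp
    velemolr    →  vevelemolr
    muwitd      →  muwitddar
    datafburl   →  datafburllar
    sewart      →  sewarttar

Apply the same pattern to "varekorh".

varekorhhar

molnudl and datafburl both end in -l yet inflect differently (moerlnudl, datafburllar), so the final letter is not what conditions the rule; the second-to-last letter is.
"varekorh" has second-to-last letter 'r'. The stems whose second-to-last letter is 'r' (datafburl → datafburllar, sewart → sewarttar) double the final consonant and add -ar.
The other patterns: stems whose second-to-last letter is 'd' insert -er- after the first vowel; stems whose second-to-last letter is 'l' repeat the first consonant+vowel as a prefix.
So varekorh → varekorhhar.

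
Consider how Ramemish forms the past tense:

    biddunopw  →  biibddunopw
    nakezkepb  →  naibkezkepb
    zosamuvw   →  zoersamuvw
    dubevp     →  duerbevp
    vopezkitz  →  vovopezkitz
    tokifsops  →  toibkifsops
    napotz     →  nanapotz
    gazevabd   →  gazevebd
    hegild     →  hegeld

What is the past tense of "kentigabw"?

"kentigabw" has second-to-last letter 'b'. The one such stem in the data (gazevabd → gazevebd) changes the last vowel to 'e' (as does hegild), so the same rule applies.
So kentigabw → kentigebw.

kentigebw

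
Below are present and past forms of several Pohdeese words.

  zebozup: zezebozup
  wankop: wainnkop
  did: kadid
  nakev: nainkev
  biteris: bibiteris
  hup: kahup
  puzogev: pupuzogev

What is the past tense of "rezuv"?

reinzuv

hup and wankop both end in -p yet inflect differently (kahup, wainnkop), so the final letter is not what conditions the rule; the number of vowels is.
"rezuv" has 2 vowels. The stems with 2 vowels (nakev → nainkev, wankop → wainnkop) insert -in- after the first vowel.
So rezuv → reinzuv.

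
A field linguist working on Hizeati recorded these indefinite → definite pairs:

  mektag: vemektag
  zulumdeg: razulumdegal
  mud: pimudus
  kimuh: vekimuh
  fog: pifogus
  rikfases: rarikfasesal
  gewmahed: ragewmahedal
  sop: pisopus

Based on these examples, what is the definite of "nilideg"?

ranilidegal

fog and mektag both end in -g yet inflect differently (pifogus, vemektag), so the final letter is not what conditions the rule; the number of vowels is.
"nilideg" has 3 vowels. The stems with 3 vowels (zulumdeg → razulumdegal, gewmahed → ragewmahedal, rikfases → rarikfasesal) add ra- … -al around the stem.
The other patterns: stems with 1 vowel add pi- … -us around the stem; stems with 2 vowels add the prefix ve-.
So nilideg → ranilidegal.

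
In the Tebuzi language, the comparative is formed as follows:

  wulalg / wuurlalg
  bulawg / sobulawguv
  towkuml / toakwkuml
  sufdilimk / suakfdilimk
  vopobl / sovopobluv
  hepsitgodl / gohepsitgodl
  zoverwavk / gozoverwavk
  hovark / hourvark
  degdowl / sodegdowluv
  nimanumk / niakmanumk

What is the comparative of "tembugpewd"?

sotembugpewduv

degdowl and hepsitgodl both end in -l yet inflect differently (sodegdowluv, gohepsitgodl), so the final letter is not what conditions the rule; the second-to-last letter is.
"tembugpewd" has second-to-last letter 'w'. The stems whose second-to-last letter is 'w' (bulawg → sobulawguv, degdowl → sodegdowluv) add so- … -uv around the stem.
So tembugpewd → sotembugpewduv.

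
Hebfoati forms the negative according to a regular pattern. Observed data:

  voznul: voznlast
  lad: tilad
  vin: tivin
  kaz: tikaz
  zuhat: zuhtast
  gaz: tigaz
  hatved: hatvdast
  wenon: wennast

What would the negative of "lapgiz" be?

lapgzast

"lapgiz" has 2 vowels. The stems with 2 vowels (voznul → voznlast, zuhat → zuhtast, hatved → hatvdast) delete the last vowel and add -ast.
So lapgiz → lapgzast.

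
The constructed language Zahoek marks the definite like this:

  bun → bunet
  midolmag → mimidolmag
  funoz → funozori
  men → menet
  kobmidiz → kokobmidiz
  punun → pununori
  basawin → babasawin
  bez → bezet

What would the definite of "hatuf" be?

hatufori

"hatuf" has 2 vowels. The stems with 2 vowels (punun → pununori, funoz → funozori) add -ori.
The other patterns: stems with 1 vowel add -et; stems with 3 vowels repeat the first consonant+vowel as a prefix.
So hatuf → hatufori.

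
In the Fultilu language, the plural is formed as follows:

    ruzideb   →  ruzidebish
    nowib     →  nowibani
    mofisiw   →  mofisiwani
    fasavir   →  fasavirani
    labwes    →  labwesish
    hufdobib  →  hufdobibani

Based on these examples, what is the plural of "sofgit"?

"sofgit" has last vowel 'i'. The stems whose last vowel is 'i' (mofisiw → mofisiwani, fasavir → fasavirani, hufdobib → hufdobibani) add -ani.
So sofgit → sofgitani.

sofgitani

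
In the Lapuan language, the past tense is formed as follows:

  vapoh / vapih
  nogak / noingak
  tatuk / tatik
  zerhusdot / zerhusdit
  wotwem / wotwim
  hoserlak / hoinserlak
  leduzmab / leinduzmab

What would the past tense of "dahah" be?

dainhah

"dahah" has last vowel 'a'. The stems whose last vowel is 'a' (leduzmab → leinduzmab, hoserlak → hoinserlak, nogak → noingak) insert -in- after the first vowel.
The other pattern: stems whose last vowel is 'e', 'o' or 'u' change the last vowel to 'i'.
So dahah → dainhah.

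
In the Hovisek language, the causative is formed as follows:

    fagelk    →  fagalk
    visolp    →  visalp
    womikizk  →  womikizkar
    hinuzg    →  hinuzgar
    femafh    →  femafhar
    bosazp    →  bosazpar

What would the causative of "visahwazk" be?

visahwazkar

fagelk and womikizk both end in -k yet inflect differently (fagalk, womikizkar), so the final letter is not what conditions the rule; the second-to-last letter is.
"visahwazk" has second-to-last letter 'z'. The stems whose second-to-last letter is 'z' (womikizk → womikizkar, hinuzg → hinuzgar, bosazp → bosazpar) add -ar.
The other pattern: stems whose second-to-last letter is 'l' change the last vowel to 'a'.
So visahwazk → visahwazkar.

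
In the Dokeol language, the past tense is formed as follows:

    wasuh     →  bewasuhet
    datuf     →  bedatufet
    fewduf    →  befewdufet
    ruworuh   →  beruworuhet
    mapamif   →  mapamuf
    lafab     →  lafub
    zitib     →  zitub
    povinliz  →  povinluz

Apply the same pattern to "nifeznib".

nifeznub

datuf and mapamif both end in -f yet inflect differently (bedatufet, mapamuf), so the final letter is not what conditions the rule; the last vowel is.
"nifeznib" has last vowel 'i'. The stems whose last vowel is 'i' (mapamif → mapamuf, zitib → zitub, povinliz → povinluz) change the last vowel to 'u'.
The other pattern: stems whose last vowel is 'u' add be- … -et around the stem.
So nifeznib → nifeznub.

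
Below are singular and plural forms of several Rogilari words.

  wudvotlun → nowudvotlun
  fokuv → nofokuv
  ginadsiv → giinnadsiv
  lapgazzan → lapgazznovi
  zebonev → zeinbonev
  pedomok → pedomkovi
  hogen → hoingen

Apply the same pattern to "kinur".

"kinur" has last vowel 'u'. The stems whose last vowel is 'u' (wudvotlun → nowudvotlun, fokuv → nofokuv) add the prefix no-.
The other patterns: stems whose last vowel is 'a' or 'o' delete the last vowel and add -ovi; stems whose last vowel is 'e' or 'i' insert -in- after the first vowel.
So kinur → nokinur.

nokinur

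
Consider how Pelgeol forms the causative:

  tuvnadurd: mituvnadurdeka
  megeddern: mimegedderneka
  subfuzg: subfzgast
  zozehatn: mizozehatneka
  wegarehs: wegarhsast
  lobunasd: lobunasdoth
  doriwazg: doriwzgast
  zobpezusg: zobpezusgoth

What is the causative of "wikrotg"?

miwikrotgeka

zobpezusg and doriwazg both end in -g yet inflect differently (zobpezusgoth, doriwzgast), so the final letter is not what conditions the rule; the second-to-last letter is.
"wikrotg" has second-to-last letter 't'. The one such stem in the data (zozehatn → mizozehatneka) adds mi- … -eka around the stem, so the same rule applies.
So wikrotg → miwikrotgeka.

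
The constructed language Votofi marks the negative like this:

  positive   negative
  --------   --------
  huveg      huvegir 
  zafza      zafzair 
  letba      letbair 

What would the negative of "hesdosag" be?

hesdosagir

Every pair shown (huveg → huvegir, zafza → zafzair, letba → letbair) follows the same rule: add -ir.
So hesdosag → hesdosagir.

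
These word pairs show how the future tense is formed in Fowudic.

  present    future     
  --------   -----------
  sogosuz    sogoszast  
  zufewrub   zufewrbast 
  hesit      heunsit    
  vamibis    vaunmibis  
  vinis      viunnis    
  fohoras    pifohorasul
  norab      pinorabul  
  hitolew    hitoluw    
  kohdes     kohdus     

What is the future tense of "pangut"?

pangtast

"pangut" has last vowel 'u'. The stems whose last vowel is 'u' (sogosuz → sogoszast, zufewrub → zufewrbast) delete the last vowel and add -ast.
The other patterns: stems whose last vowel is 'i' insert -un- after the first vowel; stems whose last vowel is 'a' add pi- … -ul around the stem; stems whose last vowel is 'e' change the last vowel to 'u'.
So pangut → pangtast.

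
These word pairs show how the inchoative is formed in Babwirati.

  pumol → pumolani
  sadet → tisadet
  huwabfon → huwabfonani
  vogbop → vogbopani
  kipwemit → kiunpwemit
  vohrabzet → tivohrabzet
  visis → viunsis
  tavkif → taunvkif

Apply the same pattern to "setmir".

kipwemit and sadet both end in -t yet inflect differently (kiunpwemit, tisadet), so the final letter is not what conditions the rule; the last vowel is.
"setmir" has last vowel 'i'. The stems whose last vowel is 'i' (kipwemit → kiunpwemit, visis → viunsis, tavkif → taunvkif) insert -un- after the first vowel.
The other patterns: stems whose last vowel is 'o' add -ani; stems whose last vowel is 'e' add the prefix ti-.
So setmir → seuntmir.

seuntmir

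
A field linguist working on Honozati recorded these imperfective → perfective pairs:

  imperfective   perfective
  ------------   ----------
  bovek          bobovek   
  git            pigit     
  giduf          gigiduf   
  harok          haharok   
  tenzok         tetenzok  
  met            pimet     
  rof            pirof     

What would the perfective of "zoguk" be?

rof and giduf both end in -f yet inflect differently (pirof, gigiduf), so the final letter is not what conditions the rule; the number of vowels is.
"zoguk" has 2 vowels. The stems with 2 vowels (bovek → bobovek, harok → haharok, giduf → gigiduf) repeat the first consonant+vowel as a prefix.
So zoguk → zozoguk.

zozoguk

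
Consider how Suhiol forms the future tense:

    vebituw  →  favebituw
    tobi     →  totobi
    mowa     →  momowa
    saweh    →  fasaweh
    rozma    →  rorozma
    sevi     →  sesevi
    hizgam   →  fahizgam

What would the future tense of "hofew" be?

"hofew" ends in a consonant. The stems ending in a consonant (saweh → fasaweh, hizgam → fahizgam, vebituw → favebituw) add the prefix fa-.
The other pattern: stems ending in a vowel repeat the first consonant+vowel as a prefix.
So hofew → fahofew.

fahofew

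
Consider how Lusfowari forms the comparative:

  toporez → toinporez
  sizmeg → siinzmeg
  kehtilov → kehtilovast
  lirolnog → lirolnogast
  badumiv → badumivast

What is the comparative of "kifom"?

sizmeg and lirolnog both end in -g yet inflect differently (siinzmeg, lirolnogast), so the final letter is not what conditions the rule; the last vowel is.
"kifom" has last vowel 'o'. The stems whose last vowel is 'o' (kehtilov → kehtilovast, lirolnog → lirolnogast) add -ast.
The other pattern: stems whose last vowel is 'e' insert -in- after the first vowel.
So kifom → kifomast.

kifomast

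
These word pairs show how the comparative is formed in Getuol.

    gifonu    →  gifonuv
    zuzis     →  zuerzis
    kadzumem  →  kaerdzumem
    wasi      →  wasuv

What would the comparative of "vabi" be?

vabuv

zuzis and wasi both have last vowel 'i' yet inflect differently (zuerzis, wasuv), so the last vowel is not what conditions the rule; whether the stem ends in a vowel or a consonant is.
"vabi" ends in a vowel. The stems ending in a vowel (wasi → wasuv, gifonu → gifonuv) drop the final letter and add -uv.
So vabi → vabuv.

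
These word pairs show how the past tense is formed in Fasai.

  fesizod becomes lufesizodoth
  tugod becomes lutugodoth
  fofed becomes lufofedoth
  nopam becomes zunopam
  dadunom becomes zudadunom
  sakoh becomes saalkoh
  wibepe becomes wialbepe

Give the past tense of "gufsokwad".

fesizod and dadunom both have last vowel 'o' yet inflect differently (lufesizodoth, zudadunom), so the last vowel is not what conditions the rule; the final letter is.
"gufsokwad" ends in -d. The stems ending in -d (fesizod → lufesizodoth, tugod → lutugodoth, fofed → lufofedoth) add lu- … -oth around the stem.
The other patterns: stems ending in -m add the prefix zu-; stems ending in -e or -h insert -al- after the first vowel.
So gufsokwad → lugufsokwadoth.

lugufsokwadoth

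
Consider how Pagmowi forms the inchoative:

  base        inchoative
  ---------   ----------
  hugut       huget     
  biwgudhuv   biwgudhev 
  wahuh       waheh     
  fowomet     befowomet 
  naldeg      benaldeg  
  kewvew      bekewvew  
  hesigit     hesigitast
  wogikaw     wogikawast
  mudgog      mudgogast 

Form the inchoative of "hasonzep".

"hasonzep" has last vowel 'e'. The stems whose last vowel is 'e' (fowomet → befowomet, naldeg → benaldeg, kewvew → bekewvew) add the prefix be-.
The other patterns: stems whose last vowel is 'u' change the last vowel to 'e'; stems whose last vowel is 'a', 'i' or 'o' add -ast.
So hasonzep → behasonzep.

behasonzep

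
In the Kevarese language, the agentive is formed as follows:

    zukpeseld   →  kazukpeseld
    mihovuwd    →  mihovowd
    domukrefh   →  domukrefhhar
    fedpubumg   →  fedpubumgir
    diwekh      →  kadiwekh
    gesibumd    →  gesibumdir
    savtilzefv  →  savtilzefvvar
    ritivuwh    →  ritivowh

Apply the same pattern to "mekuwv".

mekowv

gesibumd and mihovuwd both end in -d yet inflect differently (gesibumdir, mihovowd), so the final letter is not what conditions the rule; the second-to-last letter is.
"mekuwv" has second-to-last letter 'w'. The stems whose second-to-last letter is 'w' (mihovuwd → mihovowd, ritivuwh → ritivowh) change the last vowel to 'o'.
The other patterns: stems whose second-to-last letter is 'm' add -ir; stems whose second-to-last letter is 'f' double the final consonant and add -ar; stems whose second-to-last letter is 'k' or 'l' add the prefix ka-.
So mekuwv → mekowv.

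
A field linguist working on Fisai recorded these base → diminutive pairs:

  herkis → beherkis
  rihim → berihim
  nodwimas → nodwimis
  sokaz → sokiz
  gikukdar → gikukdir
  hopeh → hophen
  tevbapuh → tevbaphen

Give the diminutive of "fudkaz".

herkis and nodwimas both end in -s yet inflect differently (beherkis, nodwimis), so the final letter is not what conditions the rule; the last vowel is.
"fudkaz" has last vowel 'a'. The stems whose last vowel is 'a' (nodwimas → nodwimis, sokaz → sokiz, gikukdar → gikukdir) change the last vowel to 'i'.
So fudkaz → fudkiz.

fudkiz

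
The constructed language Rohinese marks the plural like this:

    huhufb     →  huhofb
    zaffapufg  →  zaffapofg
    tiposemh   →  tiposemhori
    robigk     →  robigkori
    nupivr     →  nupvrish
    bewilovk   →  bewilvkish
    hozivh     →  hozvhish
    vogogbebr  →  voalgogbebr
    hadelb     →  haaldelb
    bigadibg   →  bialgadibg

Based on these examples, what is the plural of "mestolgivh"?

mestolgvhish

"mestolgivh" has second-to-last letter 'v'. The stems whose second-to-last letter is 'v' (nupivr → nupvrish, bewilovk → bewilvkish, hozivh → hozvhish) delete the last vowel and add -ish.
So mestolgivh → mestolgvhish.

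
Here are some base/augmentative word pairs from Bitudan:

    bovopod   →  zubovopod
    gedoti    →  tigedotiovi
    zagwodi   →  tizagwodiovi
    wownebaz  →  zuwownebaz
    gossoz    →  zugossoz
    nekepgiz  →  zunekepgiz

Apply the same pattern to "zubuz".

gedoti and nekepgiz both have last vowel 'i' yet inflect differently (tigedotiovi, zunekepgiz), so the last vowel is not what conditions the rule; the final letter is.
"zubuz" ends in -z. The stems ending in -z (wownebaz → zuwownebaz, gossoz → zugossoz, nekepgiz → zunekepgiz) add the prefix zu-.
The other pattern: stems ending in -i add ti- … -ovi around the stem.
So zubuz → zuzubuz.

zuzubuz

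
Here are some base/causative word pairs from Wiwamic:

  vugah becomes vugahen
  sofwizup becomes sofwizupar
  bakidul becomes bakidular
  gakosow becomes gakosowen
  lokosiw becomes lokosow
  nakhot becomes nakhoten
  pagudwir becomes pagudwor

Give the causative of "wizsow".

wizsowen

gakosow and lokosiw both end in -w yet inflect differently (gakosowen, lokosow), so the final letter is not what conditions the rule; the last vowel is.
"wizsow" has last vowel 'o'. The stems whose last vowel is 'o' (nakhot → nakhoten, gakosow → gakosowen) add -en.
The other patterns: stems whose last vowel is 'u' add -ar; stems whose last vowel is 'i' change the last vowel to 'o'.
So wizsow → wizsowen.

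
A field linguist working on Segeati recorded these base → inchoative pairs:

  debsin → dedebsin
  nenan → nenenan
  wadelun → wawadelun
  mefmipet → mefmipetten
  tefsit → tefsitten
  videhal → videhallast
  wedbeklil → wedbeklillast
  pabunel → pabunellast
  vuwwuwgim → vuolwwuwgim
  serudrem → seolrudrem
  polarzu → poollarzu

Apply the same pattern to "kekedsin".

kekekedsin

"kekedsin" ends in -n. The stems ending in -n (debsin → dedebsin, nenan → nenenan, wadelun → wawadelun) repeat the first consonant+vowel as a prefix.
The other patterns: stems ending in -t double the final consonant and add -en; stems ending in -l double the final consonant and add -ast; stems ending in -m or -u insert -ol- after the first vowel.
So kekedsin → kekekedsin.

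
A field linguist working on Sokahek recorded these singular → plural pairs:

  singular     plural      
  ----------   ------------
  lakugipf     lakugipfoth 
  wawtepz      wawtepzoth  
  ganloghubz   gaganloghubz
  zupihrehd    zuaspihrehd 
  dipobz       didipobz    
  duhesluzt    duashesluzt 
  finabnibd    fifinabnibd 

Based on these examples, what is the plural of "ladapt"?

ladaptoth

"ladapt" has second-to-last letter 'p'. The stems whose second-to-last letter is 'p' (wawtepz → wawtepzoth, lakugipf → lakugipfoth) add -oth.
So ladapt → ladaptoth.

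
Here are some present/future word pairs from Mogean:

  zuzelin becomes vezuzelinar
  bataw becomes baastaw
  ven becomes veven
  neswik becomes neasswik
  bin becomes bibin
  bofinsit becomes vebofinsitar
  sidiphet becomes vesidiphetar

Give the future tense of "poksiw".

"poksiw" has 2 vowels. The stems with 2 vowels (neswik → neasswik, bataw → baastaw) insert -as- after the first vowel.
The other patterns: stems with 1 vowel repeat the first consonant+vowel as a prefix; stems with 3 vowels add ve- … -ar around the stem.
So poksiw → poasksiw.

poasksiw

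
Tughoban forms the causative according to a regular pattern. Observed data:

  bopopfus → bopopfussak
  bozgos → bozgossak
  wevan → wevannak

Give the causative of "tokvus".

Every pair shown (bopopfus → bopopfussak, bozgos → bozgossak, wevan → wevannak) follows the same rule: double the final consonant and add -ak.
So tokvus → tokvussak.

tokvussak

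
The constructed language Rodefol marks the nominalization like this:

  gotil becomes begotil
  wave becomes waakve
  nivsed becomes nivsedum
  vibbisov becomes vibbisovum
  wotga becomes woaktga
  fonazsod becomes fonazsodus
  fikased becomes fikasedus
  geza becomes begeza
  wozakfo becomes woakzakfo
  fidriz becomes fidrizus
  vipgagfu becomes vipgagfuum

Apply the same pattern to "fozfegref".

fozfegrefus

wotga and geza both end in -a yet inflect differently (woaktga, begeza), so the final letter is not what conditions the rule; the first letter is.
"fozfegref" begins with f-. The stems beginning with f- (fikased → fikasedus, fidriz → fidrizus, fonazsod → fonazsodus) add -us.
So fozfegref → fozfegrefus.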